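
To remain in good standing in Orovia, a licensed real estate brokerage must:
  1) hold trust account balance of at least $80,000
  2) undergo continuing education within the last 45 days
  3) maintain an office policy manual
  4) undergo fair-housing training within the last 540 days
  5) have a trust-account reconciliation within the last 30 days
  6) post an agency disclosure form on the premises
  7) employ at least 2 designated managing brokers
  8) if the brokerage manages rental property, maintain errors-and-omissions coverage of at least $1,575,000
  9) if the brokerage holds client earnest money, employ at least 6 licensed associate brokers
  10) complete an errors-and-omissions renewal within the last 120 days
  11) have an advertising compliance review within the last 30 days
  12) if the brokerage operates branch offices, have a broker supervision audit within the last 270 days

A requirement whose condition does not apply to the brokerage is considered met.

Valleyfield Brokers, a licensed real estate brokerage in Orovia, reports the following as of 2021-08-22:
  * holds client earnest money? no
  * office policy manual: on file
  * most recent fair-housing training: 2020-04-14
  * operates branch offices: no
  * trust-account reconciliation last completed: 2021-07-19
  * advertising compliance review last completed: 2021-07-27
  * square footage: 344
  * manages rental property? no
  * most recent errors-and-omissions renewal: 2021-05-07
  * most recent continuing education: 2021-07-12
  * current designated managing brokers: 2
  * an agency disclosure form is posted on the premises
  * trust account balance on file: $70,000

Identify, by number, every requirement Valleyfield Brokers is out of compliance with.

1. trust account balance $70,000 < $80,000 → not met
2. continuing education 41 days ago vs limit 45 → met
3. office policy manual present → met
4. fair-housing training 495 days ago vs limit 540 → met
5. trust-account reconciliation 34 days ago vs limit 30 → not met
6. agency disclosure form present → met
7. designated managing brokers 2 ≥ 2 → met
8. condition 'manages rental property' does not hold → requirement n/a → met
9. condition 'holds client earnest money' does not hold → requirement n/a → met
10. errors-and-omissions renewal 107 days ago vs limit 120 → met
11. advertising compliance review 26 days ago vs limit 30 → met
12. condition 'operates branch offices' does not hold → requirement n/a → met
Not met: 1, 5

1, 5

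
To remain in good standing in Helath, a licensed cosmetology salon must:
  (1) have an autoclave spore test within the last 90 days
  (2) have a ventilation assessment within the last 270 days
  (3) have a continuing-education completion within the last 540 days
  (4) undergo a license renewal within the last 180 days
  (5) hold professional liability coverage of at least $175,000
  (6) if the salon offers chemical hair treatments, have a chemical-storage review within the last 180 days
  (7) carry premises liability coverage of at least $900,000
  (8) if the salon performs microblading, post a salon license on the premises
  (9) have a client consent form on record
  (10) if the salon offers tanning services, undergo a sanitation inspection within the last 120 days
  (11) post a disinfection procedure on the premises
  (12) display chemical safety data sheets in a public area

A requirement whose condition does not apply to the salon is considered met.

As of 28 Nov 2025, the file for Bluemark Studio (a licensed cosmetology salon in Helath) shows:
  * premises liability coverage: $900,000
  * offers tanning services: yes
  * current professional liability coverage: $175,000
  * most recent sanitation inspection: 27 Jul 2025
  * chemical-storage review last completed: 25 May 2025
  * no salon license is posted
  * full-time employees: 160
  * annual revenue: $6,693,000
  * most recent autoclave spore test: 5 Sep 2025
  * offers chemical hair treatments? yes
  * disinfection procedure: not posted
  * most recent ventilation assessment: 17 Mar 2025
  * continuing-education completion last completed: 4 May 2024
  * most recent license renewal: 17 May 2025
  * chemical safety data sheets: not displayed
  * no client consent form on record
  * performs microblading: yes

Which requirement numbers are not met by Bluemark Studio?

1. autoclave spore test 84 days ago vs limit 90 → met
2. ventilation assessment 256 days ago vs limit 270 → met
3. continuing-education completion 573 days ago vs limit 540 → not met
4. license renewal 195 days ago vs limit 180 → not met
5. professional liability coverage $175,000 ≥ $175,000 → met
6. condition 'offers chemical hair treatments' holds; chemical-storage review 187 days ago vs limit 180 → not met
7. premises liability coverage $900,000 ≥ $900,000 → met
8. condition 'performs microblading' holds; salon license absent → not met
9. client consent form absent → not met
10. condition 'offers tanning services' holds; sanitation inspection 124 days ago vs limit 120 → not met
11. disinfection procedure absent → not met
12. chemical safety data sheets absent → not met
Not met: 3, 4, 6, 8, 9, 10, 11, 12

3, 4, 6, 8, 9, 10, 11, 12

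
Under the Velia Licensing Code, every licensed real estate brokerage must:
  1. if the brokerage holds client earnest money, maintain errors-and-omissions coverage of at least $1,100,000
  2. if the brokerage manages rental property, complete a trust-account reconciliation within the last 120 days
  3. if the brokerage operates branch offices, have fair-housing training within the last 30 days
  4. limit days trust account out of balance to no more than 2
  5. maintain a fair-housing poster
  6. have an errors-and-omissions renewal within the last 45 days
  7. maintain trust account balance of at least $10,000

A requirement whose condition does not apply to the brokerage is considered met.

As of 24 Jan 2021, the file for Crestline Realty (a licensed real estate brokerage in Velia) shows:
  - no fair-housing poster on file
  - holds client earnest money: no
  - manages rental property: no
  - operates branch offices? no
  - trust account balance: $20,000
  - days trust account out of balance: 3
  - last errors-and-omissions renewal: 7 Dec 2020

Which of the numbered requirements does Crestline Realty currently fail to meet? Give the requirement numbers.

4, 5, 6

1. condition 'holds client earnest money' does not hold → requirement n/a → met
2. condition 'manages rental property' does not hold → requirement n/a → met
3. condition 'operates branch offices' does not hold → requirement n/a → met
4. days trust account out of balance 3 > 2 → not met
5. fair-housing poster absent → not met
6. errors-and-omissions renewal 48 days ago vs limit 45 → not met
7. trust account balance $20,000 ≥ $10,000 → met
Not met: 4, 5, 6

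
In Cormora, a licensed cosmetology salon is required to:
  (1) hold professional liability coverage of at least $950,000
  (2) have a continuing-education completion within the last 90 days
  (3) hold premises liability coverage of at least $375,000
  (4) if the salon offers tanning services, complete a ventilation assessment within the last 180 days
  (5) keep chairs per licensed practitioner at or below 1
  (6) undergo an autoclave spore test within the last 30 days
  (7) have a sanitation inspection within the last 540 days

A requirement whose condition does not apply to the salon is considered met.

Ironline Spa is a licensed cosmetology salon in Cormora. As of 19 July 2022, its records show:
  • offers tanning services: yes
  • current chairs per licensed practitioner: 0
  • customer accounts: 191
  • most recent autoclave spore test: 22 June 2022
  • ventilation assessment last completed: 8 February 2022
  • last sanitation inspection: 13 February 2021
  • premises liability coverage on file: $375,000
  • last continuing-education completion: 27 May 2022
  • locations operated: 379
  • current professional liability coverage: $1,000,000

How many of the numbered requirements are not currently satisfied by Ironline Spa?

1. professional liability coverage $1,000,000 ≥ $950,000 → met
2. continuing-education completion 53 days ago vs limit 90 → met
3. premises liability coverage $375,000 ≥ $375,000 → met
4. condition 'offers tanning services' holds; ventilation assessment 161 days ago vs limit 180 → met
5. chairs per licensed practitioner 0 ≤ 1 → met
6. autoclave spore test 27 days ago vs limit 30 → met
7. sanitation inspection 521 days ago vs limit 540 → met
Not met: 0 of 7

0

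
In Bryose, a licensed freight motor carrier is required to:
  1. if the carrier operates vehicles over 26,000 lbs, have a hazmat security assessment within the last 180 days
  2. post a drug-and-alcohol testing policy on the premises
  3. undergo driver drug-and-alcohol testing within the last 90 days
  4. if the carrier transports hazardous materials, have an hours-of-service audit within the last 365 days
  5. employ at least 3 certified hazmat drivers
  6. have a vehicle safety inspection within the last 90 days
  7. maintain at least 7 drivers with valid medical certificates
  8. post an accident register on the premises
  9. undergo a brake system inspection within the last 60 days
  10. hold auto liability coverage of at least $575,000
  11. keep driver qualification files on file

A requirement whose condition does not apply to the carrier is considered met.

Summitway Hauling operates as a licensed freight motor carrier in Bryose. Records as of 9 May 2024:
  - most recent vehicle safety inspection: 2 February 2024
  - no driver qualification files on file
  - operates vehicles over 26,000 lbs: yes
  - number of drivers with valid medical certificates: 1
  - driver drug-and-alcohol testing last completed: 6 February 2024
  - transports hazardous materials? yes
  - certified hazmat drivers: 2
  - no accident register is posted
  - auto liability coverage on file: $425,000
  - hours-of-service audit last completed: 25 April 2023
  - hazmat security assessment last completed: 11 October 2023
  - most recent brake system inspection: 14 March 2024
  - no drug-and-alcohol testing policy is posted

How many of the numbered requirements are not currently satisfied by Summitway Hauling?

1. condition 'operates vehicles over 26,000 lbs' holds; hazmat security assessment 211 days ago vs limit 180 → not met
2. drug-and-alcohol testing policy absent → not met
3. driver drug-and-alcohol testing 93 days ago vs limit 90 → not met
4. condition 'transports hazardous materials' holds; hours-of-service audit 380 days ago vs limit 365 → not met
5. certified hazmat drivers 2 < 3 → not met
6. vehicle safety inspection 97 days ago vs limit 90 → not met
7. drivers with valid medical certificates 1 < 7 → not met
8. accident register absent → not met
9. brake system inspection 56 days ago vs limit 60 → met
10. auto liability coverage $425,000 < $575,000 → not met
11. driver qualification files absent → not met
Not met: 10 of 11

10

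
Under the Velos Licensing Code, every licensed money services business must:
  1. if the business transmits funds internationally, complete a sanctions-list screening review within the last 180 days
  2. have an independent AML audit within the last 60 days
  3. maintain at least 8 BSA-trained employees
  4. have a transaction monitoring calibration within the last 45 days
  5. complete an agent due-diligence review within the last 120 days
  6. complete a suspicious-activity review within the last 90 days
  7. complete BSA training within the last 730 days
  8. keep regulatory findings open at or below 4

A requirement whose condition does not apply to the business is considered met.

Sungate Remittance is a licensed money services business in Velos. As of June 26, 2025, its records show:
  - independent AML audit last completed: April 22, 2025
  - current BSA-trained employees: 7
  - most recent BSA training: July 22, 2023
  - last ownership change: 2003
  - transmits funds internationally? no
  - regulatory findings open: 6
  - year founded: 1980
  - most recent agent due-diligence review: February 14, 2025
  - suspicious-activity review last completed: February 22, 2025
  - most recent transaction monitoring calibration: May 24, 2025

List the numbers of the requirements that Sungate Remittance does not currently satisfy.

1. condition 'transmits funds internationally' does not hold → requirement n/a → met
2. independent AML audit 65 days ago vs limit 60 → not met
3. BSA-trained employees 7 < 8 → not met
4. transaction monitoring calibration 33 days ago vs limit 45 → met
5. agent due-diligence review 132 days ago vs limit 120 → not met
6. suspicious-activity review 124 days ago vs limit 90 → not met
7. BSA training 705 days ago vs limit 730 → met
8. regulatory findings open 6 > 4 → not met
Not met: 2, 3, 5, 6, 8

2, 3, 5, 6, 8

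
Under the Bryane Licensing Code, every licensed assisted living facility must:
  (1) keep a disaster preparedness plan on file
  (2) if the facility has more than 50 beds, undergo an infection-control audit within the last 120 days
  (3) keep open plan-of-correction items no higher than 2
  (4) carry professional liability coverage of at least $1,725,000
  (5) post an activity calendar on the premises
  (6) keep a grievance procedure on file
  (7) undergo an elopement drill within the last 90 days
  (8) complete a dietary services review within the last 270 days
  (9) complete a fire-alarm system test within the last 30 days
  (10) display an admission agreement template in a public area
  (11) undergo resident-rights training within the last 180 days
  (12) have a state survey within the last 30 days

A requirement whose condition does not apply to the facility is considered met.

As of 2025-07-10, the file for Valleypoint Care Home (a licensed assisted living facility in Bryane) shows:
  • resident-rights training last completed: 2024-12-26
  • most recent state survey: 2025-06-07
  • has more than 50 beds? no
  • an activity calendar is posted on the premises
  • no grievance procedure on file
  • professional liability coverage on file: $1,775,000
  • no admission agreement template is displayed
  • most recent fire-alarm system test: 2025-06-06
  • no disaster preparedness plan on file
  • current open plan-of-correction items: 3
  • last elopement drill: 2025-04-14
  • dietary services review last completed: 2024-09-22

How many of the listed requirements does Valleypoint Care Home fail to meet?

8

1. disaster preparedness plan absent → not met
2. condition 'has more than 50 beds' does not hold → requirement n/a → met
3. open plan-of-correction items 3 > 2 → not met
4. professional liability coverage $1,775,000 ≥ $1,725,000 → met
5. activity calendar present → met
6. grievance procedure absent → not met
7. elopement drill 87 days ago vs limit 90 → met
8. dietary services review 291 days ago vs limit 270 → not met
9. fire-alarm system test 34 days ago vs limit 30 → not met
10. admission agreement template absent → not met
11. resident-rights training 196 days ago vs limit 180 → not met
12. state survey 33 days ago vs limit 30 → not met
Not met: 8 of 12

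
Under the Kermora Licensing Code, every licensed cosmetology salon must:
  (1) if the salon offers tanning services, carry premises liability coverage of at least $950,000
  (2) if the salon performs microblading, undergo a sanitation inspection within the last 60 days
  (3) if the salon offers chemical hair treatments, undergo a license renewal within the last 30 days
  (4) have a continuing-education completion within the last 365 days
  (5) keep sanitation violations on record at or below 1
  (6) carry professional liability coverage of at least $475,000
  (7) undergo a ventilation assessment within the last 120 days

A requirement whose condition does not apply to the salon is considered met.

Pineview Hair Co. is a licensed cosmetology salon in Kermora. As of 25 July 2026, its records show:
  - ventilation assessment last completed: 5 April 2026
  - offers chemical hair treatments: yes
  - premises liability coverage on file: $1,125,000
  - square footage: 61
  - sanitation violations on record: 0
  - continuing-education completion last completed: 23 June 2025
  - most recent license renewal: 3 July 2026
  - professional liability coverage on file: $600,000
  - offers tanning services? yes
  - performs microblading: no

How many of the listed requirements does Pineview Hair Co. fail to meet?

1

1. condition 'offers tanning services' holds; premises liability coverage $1,125,000 ≥ $950,000 → met
2. condition 'performs microblading' does not hold → requirement n/a → met
3. condition 'offers chemical hair treatments' holds; license renewal 22 days ago vs limit 30 → met
4. continuing-education completion 397 days ago vs limit 365 → not met
5. sanitation violations on record 0 ≤ 1 → met
6. professional liability coverage $600,000 ≥ $475,000 → met
7. ventilation assessment 111 days ago vs limit 120 → met
Not met: 1 of 7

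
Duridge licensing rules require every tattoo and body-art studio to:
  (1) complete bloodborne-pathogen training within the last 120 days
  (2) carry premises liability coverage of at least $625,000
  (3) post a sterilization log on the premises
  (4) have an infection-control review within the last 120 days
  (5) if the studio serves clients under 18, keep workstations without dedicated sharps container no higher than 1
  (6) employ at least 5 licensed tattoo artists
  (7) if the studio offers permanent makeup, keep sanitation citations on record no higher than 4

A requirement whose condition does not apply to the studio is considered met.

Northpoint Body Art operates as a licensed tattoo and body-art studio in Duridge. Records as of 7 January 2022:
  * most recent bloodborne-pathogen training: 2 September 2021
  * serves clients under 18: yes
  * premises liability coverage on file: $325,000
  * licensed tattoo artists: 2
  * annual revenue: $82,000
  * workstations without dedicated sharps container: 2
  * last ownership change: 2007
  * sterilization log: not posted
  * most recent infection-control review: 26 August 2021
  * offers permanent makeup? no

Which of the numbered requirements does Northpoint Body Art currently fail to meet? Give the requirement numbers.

1. bloodborne-pathogen training 127 days ago vs limit 120 → not met
2. premises liability coverage $325,000 < $625,000 → not met
3. sterilization log absent → not met
4. infection-control review 134 days ago vs limit 120 → not met
5. condition 'serves clients under 18' holds; workstations without dedicated sharps container 2 > 1 → not met
6. licensed tattoo artists 2 < 5 → not met
7. condition 'offers permanent makeup' does not hold → requirement n/a → met
Not met: 1, 2, 3, 4, 5, 6

1, 2, 3, 4, 5, 6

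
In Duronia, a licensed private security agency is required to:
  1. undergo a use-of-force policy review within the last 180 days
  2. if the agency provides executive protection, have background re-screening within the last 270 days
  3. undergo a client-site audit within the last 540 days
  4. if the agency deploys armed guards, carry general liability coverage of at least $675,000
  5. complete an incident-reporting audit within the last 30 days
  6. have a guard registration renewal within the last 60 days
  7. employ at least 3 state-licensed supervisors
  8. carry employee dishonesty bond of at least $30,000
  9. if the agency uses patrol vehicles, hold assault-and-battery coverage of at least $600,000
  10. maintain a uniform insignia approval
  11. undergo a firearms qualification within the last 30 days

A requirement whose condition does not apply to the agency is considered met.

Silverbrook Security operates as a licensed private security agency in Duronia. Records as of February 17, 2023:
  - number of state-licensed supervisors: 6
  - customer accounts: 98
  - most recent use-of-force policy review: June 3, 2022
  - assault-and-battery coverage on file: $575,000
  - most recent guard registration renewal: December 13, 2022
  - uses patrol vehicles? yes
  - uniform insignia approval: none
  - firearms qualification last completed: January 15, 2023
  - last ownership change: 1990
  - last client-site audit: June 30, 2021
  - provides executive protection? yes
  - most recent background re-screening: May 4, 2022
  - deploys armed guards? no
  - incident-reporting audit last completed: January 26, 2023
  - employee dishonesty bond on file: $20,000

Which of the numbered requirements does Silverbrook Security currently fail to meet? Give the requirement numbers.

1, 2, 3, 6, 8, 9, 10, 11

1. use-of-force policy review 259 days ago vs limit 180 → not met
2. condition 'provides executive protection' holds; background re-screening 289 days ago vs limit 270 → not met
3. client-site audit 597 days ago vs limit 540 → not met
4. condition 'deploys armed guards' does not hold → requirement n/a → met
5. incident-reporting audit 22 days ago vs limit 30 → met
6. guard registration renewal 66 days ago vs limit 60 → not met
7. state-licensed supervisors 6 ≥ 3 → met
8. employee dishonesty bond $20,000 < $30,000 → not met
9. condition 'uses patrol vehicles' holds; assault-and-battery coverage $575,000 < $600,000 → not met
10. uniform insignia approval absent → not met
11. firearms qualification 33 days ago vs limit 30 → not met
Not met: 1, 2, 3, 6, 8, 9, 10, 11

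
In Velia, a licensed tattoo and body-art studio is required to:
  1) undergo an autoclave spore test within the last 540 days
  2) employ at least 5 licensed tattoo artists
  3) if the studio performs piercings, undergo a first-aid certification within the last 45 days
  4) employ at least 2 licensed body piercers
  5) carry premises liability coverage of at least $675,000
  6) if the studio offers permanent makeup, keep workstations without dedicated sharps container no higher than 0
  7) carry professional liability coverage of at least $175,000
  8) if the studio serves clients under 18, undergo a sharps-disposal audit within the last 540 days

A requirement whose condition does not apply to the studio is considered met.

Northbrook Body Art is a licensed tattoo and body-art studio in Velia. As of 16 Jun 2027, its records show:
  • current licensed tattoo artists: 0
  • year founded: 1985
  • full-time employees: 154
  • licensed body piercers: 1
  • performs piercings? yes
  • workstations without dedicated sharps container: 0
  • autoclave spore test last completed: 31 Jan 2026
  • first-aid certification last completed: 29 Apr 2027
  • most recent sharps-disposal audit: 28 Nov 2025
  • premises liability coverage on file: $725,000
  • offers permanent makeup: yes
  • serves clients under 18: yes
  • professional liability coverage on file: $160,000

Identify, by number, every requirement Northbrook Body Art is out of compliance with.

1. autoclave spore test 501 days ago vs limit 540 → met
2. licensed tattoo artists 0 < 5 → not met
3. condition 'performs piercings' holds; first-aid certification 48 days ago vs limit 45 → not met
4. licensed body piercers 1 < 2 → not met
5. premises liability coverage $725,000 ≥ $675,000 → met
6. condition 'offers permanent makeup' holds; workstations without dedicated sharps container 0 ≤ 0 → met
7. professional liability coverage $160,000 < $175,000 → not met
8. condition 'serves clients under 18' holds; sharps-disposal audit 565 days ago vs limit 540 → not met
Not met: 2, 3, 4, 7, 8

2, 3, 4, 7, 8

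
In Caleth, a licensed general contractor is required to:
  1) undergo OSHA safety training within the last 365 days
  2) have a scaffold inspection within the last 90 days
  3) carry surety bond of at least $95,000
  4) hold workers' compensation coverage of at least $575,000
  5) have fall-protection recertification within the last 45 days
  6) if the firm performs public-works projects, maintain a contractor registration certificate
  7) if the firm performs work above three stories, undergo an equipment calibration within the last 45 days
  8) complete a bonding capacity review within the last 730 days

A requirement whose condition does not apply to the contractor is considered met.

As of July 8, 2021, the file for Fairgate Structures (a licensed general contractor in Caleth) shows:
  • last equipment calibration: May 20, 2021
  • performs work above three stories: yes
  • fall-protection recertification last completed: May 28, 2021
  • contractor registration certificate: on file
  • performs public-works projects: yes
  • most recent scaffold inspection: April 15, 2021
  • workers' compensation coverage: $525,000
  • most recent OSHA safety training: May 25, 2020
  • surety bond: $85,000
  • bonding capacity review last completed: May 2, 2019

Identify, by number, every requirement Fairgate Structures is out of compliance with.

1. OSHA safety training 409 days ago vs limit 365 → not met
2. scaffold inspection 84 days ago vs limit 90 → met
3. surety bond $85,000 < $95,000 → not met
4. workers' compensation coverage $525,000 < $575,000 → not met
5. fall-protection recertification 41 days ago vs limit 45 → met
6. condition 'performs public-works projects' holds; contractor registration certificate present → met
7. condition 'performs work above three stories' holds; equipment calibration 49 days ago vs limit 45 → not met
8. bonding capacity review 798 days ago vs limit 730 → not met
Not met: 1, 3, 4, 7, 8

1, 3, 4, 7, 8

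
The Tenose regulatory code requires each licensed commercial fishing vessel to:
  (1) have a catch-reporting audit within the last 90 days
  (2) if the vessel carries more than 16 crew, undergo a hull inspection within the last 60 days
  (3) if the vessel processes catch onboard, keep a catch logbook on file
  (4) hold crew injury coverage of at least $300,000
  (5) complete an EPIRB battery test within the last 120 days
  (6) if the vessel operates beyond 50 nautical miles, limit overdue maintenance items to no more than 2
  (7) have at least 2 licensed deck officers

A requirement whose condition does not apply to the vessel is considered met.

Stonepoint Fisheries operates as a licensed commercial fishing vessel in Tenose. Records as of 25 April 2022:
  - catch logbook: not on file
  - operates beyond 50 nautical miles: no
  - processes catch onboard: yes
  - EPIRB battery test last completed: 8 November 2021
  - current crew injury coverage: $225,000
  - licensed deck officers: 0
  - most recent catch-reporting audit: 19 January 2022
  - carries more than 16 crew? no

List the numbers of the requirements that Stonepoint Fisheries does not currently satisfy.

1. catch-reporting audit 96 days ago vs limit 90 → not met
2. condition 'carries more than 16 crew' does not hold → requirement n/a → met
3. condition 'processes catch onboard' holds; catch logbook absent → not met
4. crew injury coverage $225,000 < $300,000 → not met
5. EPIRB battery test 168 days ago vs limit 120 → not met
6. condition 'operates beyond 50 nautical miles' does not hold → requirement n/a → met
7. licensed deck officers 0 < 2 → not met
Not met: 1, 3, 4, 5, 7

1, 3, 4, 5, 7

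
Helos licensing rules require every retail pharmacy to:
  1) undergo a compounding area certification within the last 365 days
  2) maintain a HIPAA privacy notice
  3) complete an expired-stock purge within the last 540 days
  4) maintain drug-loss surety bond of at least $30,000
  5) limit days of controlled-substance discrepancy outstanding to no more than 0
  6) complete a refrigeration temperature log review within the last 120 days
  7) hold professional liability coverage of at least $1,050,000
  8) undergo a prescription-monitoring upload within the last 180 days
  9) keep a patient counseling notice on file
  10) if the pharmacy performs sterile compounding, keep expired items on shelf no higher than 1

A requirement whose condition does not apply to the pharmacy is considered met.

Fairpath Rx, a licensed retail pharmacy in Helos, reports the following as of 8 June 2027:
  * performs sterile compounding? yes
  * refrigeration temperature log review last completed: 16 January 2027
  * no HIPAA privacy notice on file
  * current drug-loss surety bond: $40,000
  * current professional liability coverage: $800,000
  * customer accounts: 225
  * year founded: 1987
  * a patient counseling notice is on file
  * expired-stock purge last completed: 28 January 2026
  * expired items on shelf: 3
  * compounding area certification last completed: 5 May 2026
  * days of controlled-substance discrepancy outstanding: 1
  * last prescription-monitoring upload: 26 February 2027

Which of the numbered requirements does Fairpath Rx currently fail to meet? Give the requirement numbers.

1, 2, 5, 6, 7, 10

1. compounding area certification 399 days ago vs limit 365 → not met
2. HIPAA privacy notice absent → not met
3. expired-stock purge 496 days ago vs limit 540 → met
4. drug-loss surety bond $40,000 ≥ $30,000 → met
5. days of controlled-substance discrepancy outstanding 1 > 0 → not met
6. refrigeration temperature log review 143 days ago vs limit 120 → not met
7. professional liability coverage $800,000 < $1,050,000 → not met
8. prescription-monitoring upload 102 days ago vs limit 180 → met
9. patient counseling notice present → met
10. condition 'performs sterile compounding' holds; expired items on shelf 3 > 1 → not met
Not met: 1, 2, 5, 6, 7, 10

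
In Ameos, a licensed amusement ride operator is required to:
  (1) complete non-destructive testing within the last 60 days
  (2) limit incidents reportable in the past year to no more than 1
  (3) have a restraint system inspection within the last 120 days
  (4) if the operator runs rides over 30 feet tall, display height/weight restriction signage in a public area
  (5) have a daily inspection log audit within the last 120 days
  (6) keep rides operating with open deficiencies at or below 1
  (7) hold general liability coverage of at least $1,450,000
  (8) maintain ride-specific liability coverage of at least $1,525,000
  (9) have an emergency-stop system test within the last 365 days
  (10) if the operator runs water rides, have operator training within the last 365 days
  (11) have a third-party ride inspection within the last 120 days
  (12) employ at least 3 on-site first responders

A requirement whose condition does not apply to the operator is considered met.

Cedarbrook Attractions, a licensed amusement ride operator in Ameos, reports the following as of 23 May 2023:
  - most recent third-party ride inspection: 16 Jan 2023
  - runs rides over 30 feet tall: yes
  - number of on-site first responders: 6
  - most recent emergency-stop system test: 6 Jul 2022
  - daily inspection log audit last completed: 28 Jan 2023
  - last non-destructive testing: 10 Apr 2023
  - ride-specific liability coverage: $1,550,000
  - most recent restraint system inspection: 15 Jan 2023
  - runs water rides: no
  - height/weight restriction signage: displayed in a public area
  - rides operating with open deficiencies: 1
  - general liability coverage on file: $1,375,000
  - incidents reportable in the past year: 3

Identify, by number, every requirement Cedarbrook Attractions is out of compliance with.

1. non-destructive testing 43 days ago vs limit 60 → met
2. incidents reportable in the past year 3 > 1 → not met
3. restraint system inspection 128 days ago vs limit 120 → not met
4. condition 'runs rides over 30 feet tall' holds; height/weight restriction signage present → met
5. daily inspection log audit 115 days ago vs limit 120 → met
6. rides operating with open deficiencies 1 ≤ 1 → met
7. general liability coverage $1,375,000 < $1,450,000 → not met
8. ride-specific liability coverage $1,550,000 ≥ $1,525,000 → met
9. emergency-stop system test 321 days ago vs limit 365 → met
10. condition 'runs water rides' does not hold → requirement n/a → met
11. third-party ride inspection 127 days ago vs limit 120 → not met
12. on-site first responders 6 ≥ 3 → met
Not met: 2, 3, 7, 11

2, 3, 7, 11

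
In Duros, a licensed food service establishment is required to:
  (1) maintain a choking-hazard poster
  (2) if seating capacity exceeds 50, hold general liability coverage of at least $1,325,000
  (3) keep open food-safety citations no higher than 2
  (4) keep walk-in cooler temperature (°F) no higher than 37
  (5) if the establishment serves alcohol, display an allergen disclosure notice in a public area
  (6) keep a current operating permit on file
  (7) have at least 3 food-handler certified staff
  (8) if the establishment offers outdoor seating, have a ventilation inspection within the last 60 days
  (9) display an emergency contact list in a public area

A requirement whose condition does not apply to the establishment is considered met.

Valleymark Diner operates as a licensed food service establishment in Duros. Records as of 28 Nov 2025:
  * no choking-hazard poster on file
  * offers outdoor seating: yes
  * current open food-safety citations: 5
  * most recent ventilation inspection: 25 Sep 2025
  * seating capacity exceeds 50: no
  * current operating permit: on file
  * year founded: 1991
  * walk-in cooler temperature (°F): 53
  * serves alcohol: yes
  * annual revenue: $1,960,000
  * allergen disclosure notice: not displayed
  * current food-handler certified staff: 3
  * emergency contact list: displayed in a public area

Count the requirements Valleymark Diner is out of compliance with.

1. choking-hazard poster absent → not met
2. condition 'seating capacity exceeds 50' does not hold → requirement n/a → met
3. open food-safety citations 5 > 2 → not met
4. walk-in cooler temperature (°F) 53 > 37 → not met
5. condition 'serves alcohol' holds; allergen disclosure notice absent → not met
6. current operating permit present → met
7. food-handler certified staff 3 ≥ 3 → met
8. condition 'offers outdoor seating' holds; ventilation inspection 64 days ago vs limit 60 → not met
9. emergency contact list present → met
Not met: 5 of 9

5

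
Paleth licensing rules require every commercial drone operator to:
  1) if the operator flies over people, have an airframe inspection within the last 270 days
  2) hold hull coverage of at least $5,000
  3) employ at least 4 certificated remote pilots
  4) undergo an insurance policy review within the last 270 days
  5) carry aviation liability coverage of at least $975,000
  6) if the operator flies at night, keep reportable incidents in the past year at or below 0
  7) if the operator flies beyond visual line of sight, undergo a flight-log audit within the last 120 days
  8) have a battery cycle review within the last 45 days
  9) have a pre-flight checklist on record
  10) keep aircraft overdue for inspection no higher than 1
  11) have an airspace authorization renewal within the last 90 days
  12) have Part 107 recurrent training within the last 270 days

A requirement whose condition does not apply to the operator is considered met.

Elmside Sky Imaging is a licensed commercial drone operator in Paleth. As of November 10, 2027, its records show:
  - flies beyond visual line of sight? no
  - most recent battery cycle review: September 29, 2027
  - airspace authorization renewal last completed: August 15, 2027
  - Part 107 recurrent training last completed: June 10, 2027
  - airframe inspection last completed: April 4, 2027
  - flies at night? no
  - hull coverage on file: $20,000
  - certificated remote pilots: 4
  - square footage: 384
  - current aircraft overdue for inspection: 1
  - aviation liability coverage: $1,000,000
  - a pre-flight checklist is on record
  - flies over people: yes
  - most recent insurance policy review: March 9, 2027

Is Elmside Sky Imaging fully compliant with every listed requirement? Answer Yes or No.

Yes

1. condition 'flies over people' holds; airframe inspection 220 days ago vs limit 270 → met
2. hull coverage $20,000 ≥ $5,000 → met
3. certificated remote pilots 4 ≥ 4 → met
4. insurance policy review 246 days ago vs limit 270 → met
5. aviation liability coverage $1,000,000 ≥ $975,000 → met
6. condition 'flies at night' does not hold → requirement n/a → met
7. condition 'flies beyond visual line of sight' does not hold → requirement n/a → met
8. battery cycle review 42 days ago vs limit 45 → met
9. pre-flight checklist present → met
10. aircraft overdue for inspection 1 ≤ 1 → met
11. airspace authorization renewal 87 days ago vs limit 90 → met
12. Part 107 recurrent training 153 days ago vs limit 270 → met
All met.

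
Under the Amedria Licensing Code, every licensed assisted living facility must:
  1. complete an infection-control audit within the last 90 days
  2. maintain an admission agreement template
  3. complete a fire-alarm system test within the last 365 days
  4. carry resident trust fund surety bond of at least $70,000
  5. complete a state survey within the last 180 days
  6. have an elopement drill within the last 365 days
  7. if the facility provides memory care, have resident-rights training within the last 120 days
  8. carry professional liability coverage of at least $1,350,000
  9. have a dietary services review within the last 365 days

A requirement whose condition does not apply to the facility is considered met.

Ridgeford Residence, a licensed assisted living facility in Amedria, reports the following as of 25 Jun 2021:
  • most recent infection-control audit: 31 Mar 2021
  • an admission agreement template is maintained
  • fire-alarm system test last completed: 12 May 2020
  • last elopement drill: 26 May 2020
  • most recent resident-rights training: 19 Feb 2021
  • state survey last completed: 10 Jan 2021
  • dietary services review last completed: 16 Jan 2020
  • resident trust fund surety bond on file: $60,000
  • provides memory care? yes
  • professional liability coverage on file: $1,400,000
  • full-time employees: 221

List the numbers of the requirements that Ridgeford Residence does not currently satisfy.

1. infection-control audit 86 days ago vs limit 90 → met
2. admission agreement template present → met
3. fire-alarm system test 409 days ago vs limit 365 → not met
4. resident trust fund surety bond $60,000 < $70,000 → not met
5. state survey 166 days ago vs limit 180 → met
6. elopement drill 395 days ago vs limit 365 → not met
7. condition 'provides memory care' holds; resident-rights training 126 days ago vs limit 120 → not met
8. professional liability coverage $1,400,000 ≥ $1,350,000 → met
9. dietary services review 526 days ago vs limit 365 → not met
Not met: 3, 4, 6, 7, 9

3, 4, 6, 7, 9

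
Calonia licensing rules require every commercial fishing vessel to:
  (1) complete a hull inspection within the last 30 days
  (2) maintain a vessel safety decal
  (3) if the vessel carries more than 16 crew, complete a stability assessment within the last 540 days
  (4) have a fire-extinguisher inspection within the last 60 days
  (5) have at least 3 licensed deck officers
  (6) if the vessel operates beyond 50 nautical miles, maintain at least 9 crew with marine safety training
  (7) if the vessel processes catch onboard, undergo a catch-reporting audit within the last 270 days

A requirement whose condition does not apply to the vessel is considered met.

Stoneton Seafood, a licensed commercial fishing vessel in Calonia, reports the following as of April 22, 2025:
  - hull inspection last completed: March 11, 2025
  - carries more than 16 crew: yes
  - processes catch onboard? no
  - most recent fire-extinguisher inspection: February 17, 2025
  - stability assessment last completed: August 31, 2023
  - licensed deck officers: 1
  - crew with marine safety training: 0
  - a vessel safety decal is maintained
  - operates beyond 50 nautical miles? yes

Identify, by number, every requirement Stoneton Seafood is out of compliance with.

1. hull inspection 42 days ago vs limit 30 → not met
2. vessel safety decal present → met
3. condition 'carries more than 16 crew' holds; stability assessment 600 days ago vs limit 540 → not met
4. fire-extinguisher inspection 64 days ago vs limit 60 → not met
5. licensed deck officers 1 < 3 → not met
6. condition 'operates beyond 50 nautical miles' holds; crew with marine safety training 0 < 9 → not met
7. condition 'processes catch onboard' does not hold → requirement n/a → met
Not met: 1, 3, 4, 5, 6

1, 3, 4, 5, 6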